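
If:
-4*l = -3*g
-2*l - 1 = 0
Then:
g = -2/3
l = -1/2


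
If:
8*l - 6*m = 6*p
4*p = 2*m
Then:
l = 9*p/4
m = 2*p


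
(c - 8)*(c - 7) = c^2 - 15*c + 56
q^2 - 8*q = q*(q - 8)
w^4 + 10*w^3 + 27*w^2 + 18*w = w*(w + 1)*(w + 3)*(w + 6)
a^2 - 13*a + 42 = (a - 7)*(a - 6)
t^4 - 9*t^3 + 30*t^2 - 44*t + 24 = (t - 3)*(t - 2)^3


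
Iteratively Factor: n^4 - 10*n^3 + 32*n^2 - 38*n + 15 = (n - 5)*(n^3 - 5*n^2 + 7*n - 3) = (n - 5)*(n - 3)*(n^2 - 2*n + 1) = (n - 5)*(n - 3)*(n - 1)*(n - 1)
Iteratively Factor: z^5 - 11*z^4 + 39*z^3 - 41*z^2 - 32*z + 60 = (z - 2)*(z^4 - 9*z^3 + 21*z^2 + z - 30) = (z - 3)*(z - 2)*(z^3 - 6*z^2 + 3*z + 10) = (z - 3)*(z - 2)*(z + 1)*(z^2 - 7*z + 10) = (z - 5)*(z - 3)*(z - 2)*(z + 1)*(z - 2)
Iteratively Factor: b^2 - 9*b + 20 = (b - 4)*(b - 5)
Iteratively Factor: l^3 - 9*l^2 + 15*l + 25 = (l - 5)*(l^2 - 4*l - 5) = (l - 5)^2*(l + 1)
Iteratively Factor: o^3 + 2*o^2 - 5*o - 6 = (o + 3)*(o^2 - o - 2) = (o - 2)*(o + 3)*(o + 1)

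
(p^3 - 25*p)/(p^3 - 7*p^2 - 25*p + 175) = p/(p - 7)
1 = 1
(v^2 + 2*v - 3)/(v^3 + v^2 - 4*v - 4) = (v^2 + 2*v - 3)/(v^3 + v^2 - 4*v - 4)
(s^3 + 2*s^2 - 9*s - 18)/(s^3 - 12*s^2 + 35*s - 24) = (s^2 + 5*s + 6)/(s^2 - 9*s + 8)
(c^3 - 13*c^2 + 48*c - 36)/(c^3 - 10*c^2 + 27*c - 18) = (c - 6)/(c - 3)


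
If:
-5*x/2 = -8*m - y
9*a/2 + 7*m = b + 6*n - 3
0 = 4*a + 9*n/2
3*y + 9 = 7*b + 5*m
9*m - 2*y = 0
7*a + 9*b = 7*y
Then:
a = -477/1133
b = 4067/2266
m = 475/1133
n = 424/1133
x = 2375/1133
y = 4275/2266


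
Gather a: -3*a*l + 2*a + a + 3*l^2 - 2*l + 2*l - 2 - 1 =a*(3 - 3*l) + 3*l^2 - 3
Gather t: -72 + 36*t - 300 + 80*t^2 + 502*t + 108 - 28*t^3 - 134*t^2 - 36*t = -28*t^3 - 54*t^2 + 502*t - 264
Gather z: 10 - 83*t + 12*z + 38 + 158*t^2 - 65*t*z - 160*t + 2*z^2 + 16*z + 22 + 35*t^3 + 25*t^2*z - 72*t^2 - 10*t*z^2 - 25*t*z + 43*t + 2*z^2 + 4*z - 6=35*t^3 + 86*t^2 - 200*t + z^2*(4 - 10*t) + z*(25*t^2 - 90*t + 32) + 64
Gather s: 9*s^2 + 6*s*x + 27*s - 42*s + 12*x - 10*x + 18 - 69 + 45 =9*s^2 + s*(6*x - 15) + 2*x - 6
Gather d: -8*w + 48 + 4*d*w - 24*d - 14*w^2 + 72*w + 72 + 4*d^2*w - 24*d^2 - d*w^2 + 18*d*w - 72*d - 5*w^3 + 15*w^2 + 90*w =d^2*(4*w - 24) + d*(-w^2 + 22*w - 96) - 5*w^3 + w^2 + 154*w + 120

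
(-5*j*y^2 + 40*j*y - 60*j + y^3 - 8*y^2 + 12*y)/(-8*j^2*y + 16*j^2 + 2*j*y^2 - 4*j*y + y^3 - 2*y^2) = (-5*j*y + 30*j + y^2 - 6*y)/(-8*j^2 + 2*j*y + y^2)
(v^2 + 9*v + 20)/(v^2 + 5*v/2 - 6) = 2*(v + 5)/(2*v - 3)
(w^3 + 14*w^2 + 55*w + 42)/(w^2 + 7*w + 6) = w + 7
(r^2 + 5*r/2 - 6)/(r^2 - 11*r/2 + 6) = (r + 4)/(r - 4)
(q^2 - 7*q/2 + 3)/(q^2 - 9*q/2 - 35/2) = (-2*q^2 + 7*q - 6)/(-2*q^2 + 9*q + 35)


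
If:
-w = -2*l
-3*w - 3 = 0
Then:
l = -1/2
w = -1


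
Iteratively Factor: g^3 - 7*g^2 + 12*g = (g)*(g^2 - 7*g + 12) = g*(g - 3)*(g - 4)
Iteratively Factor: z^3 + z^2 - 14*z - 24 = (z + 3)*(z^2 - 2*z - 8) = (z - 4)*(z + 3)*(z + 2)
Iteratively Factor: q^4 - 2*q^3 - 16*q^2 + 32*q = (q - 2)*(q^3 - 16*q) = q*(q - 2)*(q^2 - 16) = q*(q - 2)*(q + 4)*(q - 4)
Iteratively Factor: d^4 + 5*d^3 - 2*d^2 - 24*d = (d + 4)*(d^3 + d^2 - 6*d) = d*(d + 4)*(d^2 + d - 6) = d*(d + 3)*(d + 4)*(d - 2)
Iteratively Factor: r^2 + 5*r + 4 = (r + 1)*(r + 4)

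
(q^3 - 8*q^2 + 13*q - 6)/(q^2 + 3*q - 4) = (q^2 - 7*q + 6)/(q + 4)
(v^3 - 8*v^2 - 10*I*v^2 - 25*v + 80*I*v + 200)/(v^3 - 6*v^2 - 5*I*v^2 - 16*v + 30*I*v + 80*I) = (v - 5*I)/(v + 2)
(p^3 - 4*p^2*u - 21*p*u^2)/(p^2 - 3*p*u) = (p^2 - 4*p*u - 21*u^2)/(p - 3*u)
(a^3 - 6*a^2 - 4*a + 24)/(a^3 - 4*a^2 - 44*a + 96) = (a^2 - 4*a - 12)/(a^2 - 2*a - 48)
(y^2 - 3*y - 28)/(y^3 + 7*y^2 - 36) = (y^2 - 3*y - 28)/(y^3 + 7*y^2 - 36)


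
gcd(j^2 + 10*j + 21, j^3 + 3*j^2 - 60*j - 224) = j + 7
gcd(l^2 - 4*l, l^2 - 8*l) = l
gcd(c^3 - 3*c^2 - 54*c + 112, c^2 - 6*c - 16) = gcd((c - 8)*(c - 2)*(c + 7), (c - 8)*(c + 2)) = c - 8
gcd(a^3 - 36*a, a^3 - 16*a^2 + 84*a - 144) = a - 6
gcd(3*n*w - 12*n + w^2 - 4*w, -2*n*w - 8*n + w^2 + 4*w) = 1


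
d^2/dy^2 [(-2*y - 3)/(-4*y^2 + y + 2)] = 2*(2*(-12*y - 5)*(-4*y^2 + y + 2) - (2*y + 3)*(8*y - 1)^2)/(-4*y^2 + y + 2)^3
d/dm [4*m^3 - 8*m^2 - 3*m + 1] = 12*m^2 - 16*m - 3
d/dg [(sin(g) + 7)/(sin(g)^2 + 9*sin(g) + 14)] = -cos(g)/(sin(g) + 2)^2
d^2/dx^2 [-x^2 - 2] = -2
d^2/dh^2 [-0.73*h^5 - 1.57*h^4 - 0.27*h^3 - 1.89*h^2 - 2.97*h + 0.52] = -14.6*h^3 - 18.84*h^2 - 1.62*h - 3.78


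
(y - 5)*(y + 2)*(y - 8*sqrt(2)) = y^3 - 8*sqrt(2)*y^2 - 3*y^2 - 10*y + 24*sqrt(2)*y + 80*sqrt(2)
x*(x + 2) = x^2 + 2*x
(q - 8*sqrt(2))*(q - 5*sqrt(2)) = q^2 - 13*sqrt(2)*q + 80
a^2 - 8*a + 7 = (a - 7)*(a - 1)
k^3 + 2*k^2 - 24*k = k*(k - 4)*(k + 6)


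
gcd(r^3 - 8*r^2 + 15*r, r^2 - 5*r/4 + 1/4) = 1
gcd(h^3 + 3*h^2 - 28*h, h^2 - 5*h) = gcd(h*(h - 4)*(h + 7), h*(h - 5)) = h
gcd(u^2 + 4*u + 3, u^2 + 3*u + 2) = u + 1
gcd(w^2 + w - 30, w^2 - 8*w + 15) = w - 5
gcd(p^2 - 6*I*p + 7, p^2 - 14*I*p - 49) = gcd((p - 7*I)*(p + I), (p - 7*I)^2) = p - 7*I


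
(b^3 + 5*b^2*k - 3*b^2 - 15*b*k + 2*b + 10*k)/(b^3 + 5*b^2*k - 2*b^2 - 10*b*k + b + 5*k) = (b - 2)/(b - 1)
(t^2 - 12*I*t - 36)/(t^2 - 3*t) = (t^2 - 12*I*t - 36)/(t*(t - 3))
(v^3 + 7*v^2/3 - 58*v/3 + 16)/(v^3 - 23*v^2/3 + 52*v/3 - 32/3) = (v + 6)/(v - 4)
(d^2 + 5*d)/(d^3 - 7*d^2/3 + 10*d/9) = 9*(d + 5)/(9*d^2 - 21*d + 10)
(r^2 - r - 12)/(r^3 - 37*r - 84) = (r - 4)/(r^2 - 3*r - 28)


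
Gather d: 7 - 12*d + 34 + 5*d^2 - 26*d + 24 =5*d^2 - 38*d + 65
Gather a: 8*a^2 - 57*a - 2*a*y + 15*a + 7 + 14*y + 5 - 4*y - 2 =8*a^2 + a*(-2*y - 42) + 10*y + 10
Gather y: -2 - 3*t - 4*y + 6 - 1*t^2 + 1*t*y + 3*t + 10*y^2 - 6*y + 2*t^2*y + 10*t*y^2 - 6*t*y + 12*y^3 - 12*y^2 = -t^2 + 12*y^3 + y^2*(10*t - 2) + y*(2*t^2 - 5*t - 10) + 4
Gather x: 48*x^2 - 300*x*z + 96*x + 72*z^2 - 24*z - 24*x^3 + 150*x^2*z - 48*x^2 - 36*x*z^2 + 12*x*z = -24*x^3 + 150*x^2*z + x*(-36*z^2 - 288*z + 96) + 72*z^2 - 24*z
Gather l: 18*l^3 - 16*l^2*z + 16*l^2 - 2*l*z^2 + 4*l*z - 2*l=18*l^3 + l^2*(16 - 16*z) + l*(-2*z^2 + 4*z - 2)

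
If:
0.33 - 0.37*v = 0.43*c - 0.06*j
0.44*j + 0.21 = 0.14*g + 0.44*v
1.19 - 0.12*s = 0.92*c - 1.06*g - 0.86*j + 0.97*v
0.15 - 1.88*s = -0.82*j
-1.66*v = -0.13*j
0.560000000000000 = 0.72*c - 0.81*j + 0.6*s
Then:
No Solution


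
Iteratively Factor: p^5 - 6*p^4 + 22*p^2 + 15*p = (p + 1)*(p^4 - 7*p^3 + 7*p^2 + 15*p) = (p - 3)*(p + 1)*(p^3 - 4*p^2 - 5*p) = (p - 5)*(p - 3)*(p + 1)*(p^2 + p) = (p - 5)*(p - 3)*(p + 1)^2*(p)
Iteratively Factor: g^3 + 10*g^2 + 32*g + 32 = (g + 4)*(g^2 + 6*g + 8) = (g + 4)^2*(g + 2)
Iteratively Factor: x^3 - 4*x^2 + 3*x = (x - 1)*(x^2 - 3*x) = (x - 3)*(x - 1)*(x)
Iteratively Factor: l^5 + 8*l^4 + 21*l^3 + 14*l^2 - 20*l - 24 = (l + 2)*(l^4 + 6*l^3 + 9*l^2 - 4*l - 12) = (l + 2)^2*(l^3 + 4*l^2 + l - 6) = (l + 2)^2*(l + 3)*(l^2 + l - 2) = (l + 2)^3*(l + 3)*(l - 1)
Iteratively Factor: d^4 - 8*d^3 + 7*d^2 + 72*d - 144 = (d - 4)*(d^3 - 4*d^2 - 9*d + 36) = (d - 4)*(d - 3)*(d^2 - d - 12) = (d - 4)*(d - 3)*(d + 3)*(d - 4)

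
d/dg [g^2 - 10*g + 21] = 2*g - 10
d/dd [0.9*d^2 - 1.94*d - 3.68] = 1.8*d - 1.94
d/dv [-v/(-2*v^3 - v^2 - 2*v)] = -(4*v + 1)/(2*v^2 + v + 2)^2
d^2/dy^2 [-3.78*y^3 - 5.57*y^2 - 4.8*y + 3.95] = -22.68*y - 11.14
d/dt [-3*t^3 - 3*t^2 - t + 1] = -9*t^2 - 6*t - 1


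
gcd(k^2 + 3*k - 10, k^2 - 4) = k - 2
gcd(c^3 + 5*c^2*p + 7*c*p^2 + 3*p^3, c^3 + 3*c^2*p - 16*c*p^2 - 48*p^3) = c + 3*p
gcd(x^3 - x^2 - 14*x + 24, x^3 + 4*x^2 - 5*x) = 1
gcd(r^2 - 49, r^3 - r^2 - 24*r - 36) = 1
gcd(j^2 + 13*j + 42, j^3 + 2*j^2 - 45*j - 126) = j + 6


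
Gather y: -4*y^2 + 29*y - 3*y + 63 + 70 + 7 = -4*y^2 + 26*y + 140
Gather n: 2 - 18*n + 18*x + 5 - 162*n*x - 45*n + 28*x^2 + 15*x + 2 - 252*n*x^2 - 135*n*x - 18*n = n*(-252*x^2 - 297*x - 81) + 28*x^2 + 33*x + 9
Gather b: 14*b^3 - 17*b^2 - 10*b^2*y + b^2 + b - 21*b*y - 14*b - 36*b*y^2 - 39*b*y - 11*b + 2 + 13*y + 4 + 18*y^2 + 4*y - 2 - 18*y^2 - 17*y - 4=14*b^3 + b^2*(-10*y - 16) + b*(-36*y^2 - 60*y - 24)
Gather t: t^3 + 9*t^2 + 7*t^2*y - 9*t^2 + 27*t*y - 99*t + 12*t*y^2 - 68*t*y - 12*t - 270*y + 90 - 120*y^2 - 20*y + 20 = t^3 + 7*t^2*y + t*(12*y^2 - 41*y - 111) - 120*y^2 - 290*y + 110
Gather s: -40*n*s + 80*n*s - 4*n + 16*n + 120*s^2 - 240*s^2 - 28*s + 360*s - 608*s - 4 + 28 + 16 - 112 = 12*n - 120*s^2 + s*(40*n - 276) - 72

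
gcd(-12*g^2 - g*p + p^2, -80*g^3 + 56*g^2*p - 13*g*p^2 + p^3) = -4*g + p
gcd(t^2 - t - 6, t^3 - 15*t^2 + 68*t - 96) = t - 3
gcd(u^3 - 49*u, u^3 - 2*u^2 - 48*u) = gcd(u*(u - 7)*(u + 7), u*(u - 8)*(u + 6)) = u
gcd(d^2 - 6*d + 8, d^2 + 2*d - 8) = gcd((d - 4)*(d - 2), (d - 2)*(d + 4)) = d - 2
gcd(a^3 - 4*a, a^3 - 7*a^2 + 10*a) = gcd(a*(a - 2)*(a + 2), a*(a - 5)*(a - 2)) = a^2 - 2*a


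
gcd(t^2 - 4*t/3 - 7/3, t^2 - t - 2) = t + 1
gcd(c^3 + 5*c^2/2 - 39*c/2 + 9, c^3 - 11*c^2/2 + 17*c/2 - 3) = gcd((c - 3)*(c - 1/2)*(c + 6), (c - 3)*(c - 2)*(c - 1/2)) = c^2 - 7*c/2 + 3/2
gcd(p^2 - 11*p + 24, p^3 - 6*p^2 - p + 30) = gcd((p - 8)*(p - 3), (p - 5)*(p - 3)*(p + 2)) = p - 3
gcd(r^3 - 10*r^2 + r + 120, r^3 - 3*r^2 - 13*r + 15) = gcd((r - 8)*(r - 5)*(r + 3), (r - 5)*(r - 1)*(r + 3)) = r^2 - 2*r - 15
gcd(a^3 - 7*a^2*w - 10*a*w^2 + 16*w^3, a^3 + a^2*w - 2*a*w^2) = -a^2 - a*w + 2*w^2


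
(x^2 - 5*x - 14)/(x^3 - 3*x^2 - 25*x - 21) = (x + 2)/(x^2 + 4*x + 3)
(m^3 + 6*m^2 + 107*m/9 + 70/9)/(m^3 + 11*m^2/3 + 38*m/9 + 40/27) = 3*(3*m^2 + 13*m + 14)/(9*m^2 + 18*m + 8)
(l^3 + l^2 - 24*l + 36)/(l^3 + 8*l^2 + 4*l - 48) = (l - 3)/(l + 4)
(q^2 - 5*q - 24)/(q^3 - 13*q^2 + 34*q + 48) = (q + 3)/(q^2 - 5*q - 6)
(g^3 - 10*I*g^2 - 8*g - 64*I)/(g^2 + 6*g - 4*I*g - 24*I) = (g^2 - 6*I*g + 16)/(g + 6)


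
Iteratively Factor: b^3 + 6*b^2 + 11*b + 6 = (b + 3)*(b^2 + 3*b + 2) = (b + 2)*(b + 3)*(b + 1)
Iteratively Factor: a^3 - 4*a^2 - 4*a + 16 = (a - 2)*(a^2 - 2*a - 8) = (a - 2)*(a + 2)*(a - 4)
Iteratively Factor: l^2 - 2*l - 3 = (l + 1)*(l - 3)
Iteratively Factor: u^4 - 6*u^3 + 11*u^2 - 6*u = (u)*(u^3 - 6*u^2 + 11*u - 6) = u*(u - 3)*(u^2 - 3*u + 2) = u*(u - 3)*(u - 1)*(u - 2)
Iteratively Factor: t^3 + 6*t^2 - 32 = (t + 4)*(t^2 + 2*t - 8) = (t - 2)*(t + 4)*(t + 4)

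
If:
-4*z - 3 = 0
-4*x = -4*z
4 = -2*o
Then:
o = -2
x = -3/4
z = -3/4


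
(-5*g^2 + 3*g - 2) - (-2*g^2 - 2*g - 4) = -3*g^2 + 5*g + 2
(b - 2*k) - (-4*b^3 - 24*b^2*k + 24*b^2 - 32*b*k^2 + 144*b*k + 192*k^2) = 4*b^3 + 24*b^2*k - 24*b^2 + 32*b*k^2 - 144*b*k + b - 192*k^2 - 2*k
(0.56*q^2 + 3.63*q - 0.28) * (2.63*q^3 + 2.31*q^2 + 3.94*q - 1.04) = 1.4728*q^5 + 10.8405*q^4 + 9.8553*q^3 + 13.073*q^2 - 4.8784*q + 0.2912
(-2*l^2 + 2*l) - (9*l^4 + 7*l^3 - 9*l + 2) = -9*l^4 - 7*l^3 - 2*l^2 + 11*l - 2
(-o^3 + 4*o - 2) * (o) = -o^4 + 4*o^2 - 2*o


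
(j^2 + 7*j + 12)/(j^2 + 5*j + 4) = (j + 3)/(j + 1)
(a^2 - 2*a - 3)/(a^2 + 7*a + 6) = (a - 3)/(a + 6)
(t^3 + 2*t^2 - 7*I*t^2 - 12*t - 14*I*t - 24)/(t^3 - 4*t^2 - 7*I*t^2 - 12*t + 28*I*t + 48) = (t + 2)/(t - 4)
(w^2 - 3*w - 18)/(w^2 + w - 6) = (w - 6)/(w - 2)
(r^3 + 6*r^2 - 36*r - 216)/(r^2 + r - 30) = (r^2 - 36)/(r - 5)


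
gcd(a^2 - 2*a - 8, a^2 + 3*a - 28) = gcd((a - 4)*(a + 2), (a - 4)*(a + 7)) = a - 4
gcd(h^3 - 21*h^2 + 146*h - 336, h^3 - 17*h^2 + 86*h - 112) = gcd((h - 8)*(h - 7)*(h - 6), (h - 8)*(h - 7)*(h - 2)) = h^2 - 15*h + 56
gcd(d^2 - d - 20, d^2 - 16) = d + 4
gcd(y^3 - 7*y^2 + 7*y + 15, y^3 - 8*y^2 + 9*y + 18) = y^2 - 2*y - 3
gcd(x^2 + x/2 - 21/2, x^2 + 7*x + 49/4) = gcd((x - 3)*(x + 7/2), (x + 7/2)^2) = x + 7/2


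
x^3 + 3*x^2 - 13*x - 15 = (x - 3)*(x + 1)*(x + 5)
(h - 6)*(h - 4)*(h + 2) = h^3 - 8*h^2 + 4*h + 48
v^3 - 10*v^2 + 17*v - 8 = (v - 8)*(v - 1)^2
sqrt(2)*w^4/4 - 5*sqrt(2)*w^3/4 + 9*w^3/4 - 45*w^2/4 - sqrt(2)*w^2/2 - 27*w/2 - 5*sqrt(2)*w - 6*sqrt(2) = (w/2 + 1/2)*(w - 6)*(w + 4*sqrt(2))*(sqrt(2)*w/2 + 1/2)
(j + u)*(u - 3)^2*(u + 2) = j*u^3 - 4*j*u^2 - 3*j*u + 18*j + u^4 - 4*u^3 - 3*u^2 + 18*u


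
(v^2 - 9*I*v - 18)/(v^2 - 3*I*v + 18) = (v - 3*I)/(v + 3*I)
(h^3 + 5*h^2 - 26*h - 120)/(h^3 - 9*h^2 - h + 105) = (h^2 + 10*h + 24)/(h^2 - 4*h - 21)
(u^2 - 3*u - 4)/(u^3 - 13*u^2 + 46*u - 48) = (u^2 - 3*u - 4)/(u^3 - 13*u^2 + 46*u - 48)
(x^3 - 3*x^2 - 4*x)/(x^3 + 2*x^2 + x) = (x - 4)/(x + 1)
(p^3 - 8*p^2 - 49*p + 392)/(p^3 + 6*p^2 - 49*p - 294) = (p - 8)/(p + 6)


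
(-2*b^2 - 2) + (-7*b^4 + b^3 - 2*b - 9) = -7*b^4 + b^3 - 2*b^2 - 2*b - 11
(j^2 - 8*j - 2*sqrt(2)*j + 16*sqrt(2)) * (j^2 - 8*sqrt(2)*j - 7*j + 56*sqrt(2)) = j^4 - 15*j^3 - 10*sqrt(2)*j^3 + 88*j^2 + 150*sqrt(2)*j^2 - 560*sqrt(2)*j - 480*j + 1792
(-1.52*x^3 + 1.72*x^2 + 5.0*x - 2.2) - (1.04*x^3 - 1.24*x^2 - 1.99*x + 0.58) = -2.56*x^3 + 2.96*x^2 + 6.99*x - 2.78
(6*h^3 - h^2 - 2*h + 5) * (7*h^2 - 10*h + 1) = 42*h^5 - 67*h^4 + 2*h^3 + 54*h^2 - 52*h + 5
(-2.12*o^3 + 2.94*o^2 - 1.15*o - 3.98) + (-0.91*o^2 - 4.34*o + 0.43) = -2.12*o^3 + 2.03*o^2 - 5.49*o - 3.55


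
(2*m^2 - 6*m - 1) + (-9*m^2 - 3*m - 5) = -7*m^2 - 9*m - 6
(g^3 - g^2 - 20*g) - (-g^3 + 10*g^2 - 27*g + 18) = 2*g^3 - 11*g^2 + 7*g - 18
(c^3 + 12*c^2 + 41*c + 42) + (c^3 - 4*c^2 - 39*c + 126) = 2*c^3 + 8*c^2 + 2*c + 168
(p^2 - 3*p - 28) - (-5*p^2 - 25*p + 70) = 6*p^2 + 22*p - 98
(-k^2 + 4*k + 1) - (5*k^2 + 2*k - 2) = -6*k^2 + 2*k + 3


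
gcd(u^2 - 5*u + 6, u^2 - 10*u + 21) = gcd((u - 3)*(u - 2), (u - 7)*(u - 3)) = u - 3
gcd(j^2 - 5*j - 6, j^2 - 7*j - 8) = j + 1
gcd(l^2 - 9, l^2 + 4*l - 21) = l - 3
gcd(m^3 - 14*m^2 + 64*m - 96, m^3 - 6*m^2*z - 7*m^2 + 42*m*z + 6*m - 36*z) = m - 6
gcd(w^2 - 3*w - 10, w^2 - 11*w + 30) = w - 5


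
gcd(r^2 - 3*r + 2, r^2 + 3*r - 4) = r - 1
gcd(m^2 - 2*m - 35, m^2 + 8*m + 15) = m + 5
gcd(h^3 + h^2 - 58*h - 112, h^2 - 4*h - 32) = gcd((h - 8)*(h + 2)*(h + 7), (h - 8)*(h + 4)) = h - 8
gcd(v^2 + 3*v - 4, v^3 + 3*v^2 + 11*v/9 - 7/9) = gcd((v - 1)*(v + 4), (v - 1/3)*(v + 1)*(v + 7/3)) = 1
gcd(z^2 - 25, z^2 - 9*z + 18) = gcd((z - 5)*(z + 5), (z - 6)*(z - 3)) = 1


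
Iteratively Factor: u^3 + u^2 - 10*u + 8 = (u - 1)*(u^2 + 2*u - 8) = (u - 2)*(u - 1)*(u + 4)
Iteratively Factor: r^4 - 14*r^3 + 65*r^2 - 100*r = (r)*(r^3 - 14*r^2 + 65*r - 100) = r*(r - 5)*(r^2 - 9*r + 20) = r*(r - 5)*(r - 4)*(r - 5)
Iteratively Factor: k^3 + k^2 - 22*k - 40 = (k - 5)*(k^2 + 6*k + 8) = (k - 5)*(k + 4)*(k + 2)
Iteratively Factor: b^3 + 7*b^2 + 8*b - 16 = (b + 4)*(b^2 + 3*b - 4) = (b - 1)*(b + 4)*(b + 4)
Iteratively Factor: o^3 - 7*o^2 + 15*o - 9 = (o - 1)*(o^2 - 6*o + 9) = (o - 3)*(o - 1)*(o - 3)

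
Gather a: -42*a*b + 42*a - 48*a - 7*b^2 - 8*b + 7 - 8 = a*(-42*b - 6) - 7*b^2 - 8*b - 1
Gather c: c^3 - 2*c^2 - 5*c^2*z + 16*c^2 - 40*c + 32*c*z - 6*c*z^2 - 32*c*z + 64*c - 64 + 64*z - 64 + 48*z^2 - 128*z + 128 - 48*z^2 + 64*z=c^3 + c^2*(14 - 5*z) + c*(24 - 6*z^2)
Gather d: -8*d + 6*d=-2*d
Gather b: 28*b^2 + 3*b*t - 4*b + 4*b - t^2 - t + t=28*b^2 + 3*b*t - t^2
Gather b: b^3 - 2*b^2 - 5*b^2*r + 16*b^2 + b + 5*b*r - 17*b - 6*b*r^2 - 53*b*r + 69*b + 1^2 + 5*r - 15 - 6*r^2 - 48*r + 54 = b^3 + b^2*(14 - 5*r) + b*(-6*r^2 - 48*r + 53) - 6*r^2 - 43*r + 40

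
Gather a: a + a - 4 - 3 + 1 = 2*a - 6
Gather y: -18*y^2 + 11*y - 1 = -18*y^2 + 11*y - 1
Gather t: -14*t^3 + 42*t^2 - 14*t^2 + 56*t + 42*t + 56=-14*t^3 + 28*t^2 + 98*t + 56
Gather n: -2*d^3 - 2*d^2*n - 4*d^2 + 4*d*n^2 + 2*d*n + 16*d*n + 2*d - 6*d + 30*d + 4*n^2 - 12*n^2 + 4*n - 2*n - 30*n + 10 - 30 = -2*d^3 - 4*d^2 + 26*d + n^2*(4*d - 8) + n*(-2*d^2 + 18*d - 28) - 20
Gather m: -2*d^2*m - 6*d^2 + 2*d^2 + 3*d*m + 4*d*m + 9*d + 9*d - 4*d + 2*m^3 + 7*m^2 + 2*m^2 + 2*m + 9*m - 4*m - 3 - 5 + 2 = -4*d^2 + 14*d + 2*m^3 + 9*m^2 + m*(-2*d^2 + 7*d + 7) - 6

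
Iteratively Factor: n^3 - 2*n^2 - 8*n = (n + 2)*(n^2 - 4*n) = n*(n + 2)*(n - 4)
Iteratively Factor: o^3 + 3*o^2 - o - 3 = (o + 3)*(o^2 - 1) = (o - 1)*(o + 3)*(o + 1)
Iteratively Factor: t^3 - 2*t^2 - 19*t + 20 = (t - 1)*(t^2 - t - 20) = (t - 5)*(t - 1)*(t + 4)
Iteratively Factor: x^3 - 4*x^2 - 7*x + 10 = (x + 2)*(x^2 - 6*x + 5) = (x - 1)*(x + 2)*(x - 5)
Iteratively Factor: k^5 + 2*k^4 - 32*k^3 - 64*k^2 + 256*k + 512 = (k - 4)*(k^4 + 6*k^3 - 8*k^2 - 96*k - 128) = (k - 4)^2*(k^3 + 10*k^2 + 32*k + 32) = (k - 4)^2*(k + 2)*(k^2 + 8*k + 16) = (k - 4)^2*(k + 2)*(k + 4)*(k + 4)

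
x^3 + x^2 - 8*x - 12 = (x - 3)*(x + 2)^2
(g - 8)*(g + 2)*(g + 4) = g^3 - 2*g^2 - 40*g - 64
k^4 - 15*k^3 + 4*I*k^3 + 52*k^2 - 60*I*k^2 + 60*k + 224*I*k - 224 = (k - 8)*(k - 7)*(k + 2*I)^2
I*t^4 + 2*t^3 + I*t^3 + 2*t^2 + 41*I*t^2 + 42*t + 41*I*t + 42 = (t - 7*I)*(t - I)*(t + 6*I)*(I*t + I)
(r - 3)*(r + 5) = r^2 + 2*r - 15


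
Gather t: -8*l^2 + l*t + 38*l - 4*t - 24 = -8*l^2 + 38*l + t*(l - 4) - 24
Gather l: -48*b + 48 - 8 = 40 - 48*b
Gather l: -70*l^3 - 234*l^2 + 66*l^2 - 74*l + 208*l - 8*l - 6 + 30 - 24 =-70*l^3 - 168*l^2 + 126*l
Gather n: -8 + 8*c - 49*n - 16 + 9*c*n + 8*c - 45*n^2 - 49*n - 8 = 16*c - 45*n^2 + n*(9*c - 98) - 32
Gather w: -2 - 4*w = -4*w - 2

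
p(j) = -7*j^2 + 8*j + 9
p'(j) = 8 - 14*j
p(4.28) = -84.99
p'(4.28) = -51.92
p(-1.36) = -14.83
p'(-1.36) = 27.04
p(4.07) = -74.39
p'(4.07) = -48.98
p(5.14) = -134.82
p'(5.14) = -63.96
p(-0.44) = 4.12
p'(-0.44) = 14.16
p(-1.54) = -19.92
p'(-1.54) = 29.56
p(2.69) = -20.13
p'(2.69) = -29.66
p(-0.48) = 3.55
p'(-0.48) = 14.72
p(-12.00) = -1095.00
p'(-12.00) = 176.00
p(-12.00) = -1095.00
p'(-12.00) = 176.00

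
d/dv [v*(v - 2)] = 2*v - 2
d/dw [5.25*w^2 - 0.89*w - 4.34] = 10.5*w - 0.89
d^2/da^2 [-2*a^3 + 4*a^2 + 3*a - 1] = 8 - 12*a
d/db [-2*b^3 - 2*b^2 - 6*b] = -6*b^2 - 4*b - 6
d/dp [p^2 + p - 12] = 2*p + 1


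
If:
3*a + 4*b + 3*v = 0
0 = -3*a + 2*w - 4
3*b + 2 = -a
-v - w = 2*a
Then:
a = -52/53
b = -18/53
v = 76/53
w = 28/53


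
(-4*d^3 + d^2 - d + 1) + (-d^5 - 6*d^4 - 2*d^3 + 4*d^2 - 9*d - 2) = -d^5 - 6*d^4 - 6*d^3 + 5*d^2 - 10*d - 1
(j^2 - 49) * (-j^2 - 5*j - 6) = -j^4 - 5*j^3 + 43*j^2 + 245*j + 294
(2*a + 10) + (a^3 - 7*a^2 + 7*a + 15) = a^3 - 7*a^2 + 9*a + 25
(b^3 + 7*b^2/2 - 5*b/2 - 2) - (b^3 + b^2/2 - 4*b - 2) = 3*b^2 + 3*b/2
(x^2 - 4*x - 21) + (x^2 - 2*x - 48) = 2*x^2 - 6*x - 69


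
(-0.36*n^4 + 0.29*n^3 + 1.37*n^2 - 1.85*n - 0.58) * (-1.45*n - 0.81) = 0.522*n^5 - 0.1289*n^4 - 2.2214*n^3 + 1.5728*n^2 + 2.3395*n + 0.4698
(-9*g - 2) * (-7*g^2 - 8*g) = 63*g^3 + 86*g^2 + 16*g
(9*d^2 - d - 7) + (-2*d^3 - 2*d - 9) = -2*d^3 + 9*d^2 - 3*d - 16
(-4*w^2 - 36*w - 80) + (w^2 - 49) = -3*w^2 - 36*w - 129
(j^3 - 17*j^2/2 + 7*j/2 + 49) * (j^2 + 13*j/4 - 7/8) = j^5 - 21*j^4/4 - 25*j^3 + 1085*j^2/16 + 2499*j/16 - 343/8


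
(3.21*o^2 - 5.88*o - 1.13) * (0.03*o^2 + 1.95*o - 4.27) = 0.0963*o^4 + 6.0831*o^3 - 25.2066*o^2 + 22.9041*o + 4.8251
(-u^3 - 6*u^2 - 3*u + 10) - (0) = -u^3 - 6*u^2 - 3*u + 10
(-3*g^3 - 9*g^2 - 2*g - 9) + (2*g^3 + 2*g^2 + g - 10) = -g^3 - 7*g^2 - g - 19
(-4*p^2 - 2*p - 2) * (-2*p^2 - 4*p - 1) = 8*p^4 + 20*p^3 + 16*p^2 + 10*p + 2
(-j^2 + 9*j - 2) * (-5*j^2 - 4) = 5*j^4 - 45*j^3 + 14*j^2 - 36*j + 8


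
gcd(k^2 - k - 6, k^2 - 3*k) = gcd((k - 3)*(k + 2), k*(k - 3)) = k - 3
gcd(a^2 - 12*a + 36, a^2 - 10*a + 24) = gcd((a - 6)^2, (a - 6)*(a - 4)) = a - 6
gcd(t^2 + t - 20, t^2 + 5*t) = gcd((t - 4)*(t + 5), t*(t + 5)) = t + 5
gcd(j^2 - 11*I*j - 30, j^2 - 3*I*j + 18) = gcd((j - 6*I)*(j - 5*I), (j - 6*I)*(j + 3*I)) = j - 6*I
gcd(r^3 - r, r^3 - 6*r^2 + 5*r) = r^2 - r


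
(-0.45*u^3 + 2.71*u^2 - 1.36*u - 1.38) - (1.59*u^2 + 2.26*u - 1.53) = -0.45*u^3 + 1.12*u^2 - 3.62*u + 0.15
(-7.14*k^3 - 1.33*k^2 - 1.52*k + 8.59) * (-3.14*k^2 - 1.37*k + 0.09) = 22.4196*k^5 + 13.958*k^4 + 5.9523*k^3 - 25.0099*k^2 - 11.9051*k + 0.7731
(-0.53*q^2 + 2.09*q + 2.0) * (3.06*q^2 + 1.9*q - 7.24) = -1.6218*q^4 + 5.3884*q^3 + 13.9282*q^2 - 11.3316*q - 14.48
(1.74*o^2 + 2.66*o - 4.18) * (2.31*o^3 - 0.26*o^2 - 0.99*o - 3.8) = 4.0194*o^5 + 5.6922*o^4 - 12.07*o^3 - 8.1586*o^2 - 5.9698*o + 15.884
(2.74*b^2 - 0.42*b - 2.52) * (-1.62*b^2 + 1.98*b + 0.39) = -4.4388*b^4 + 6.1056*b^3 + 4.3194*b^2 - 5.1534*b - 0.9828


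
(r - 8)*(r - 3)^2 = r^3 - 14*r^2 + 57*r - 72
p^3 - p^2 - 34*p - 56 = (p - 7)*(p + 2)*(p + 4)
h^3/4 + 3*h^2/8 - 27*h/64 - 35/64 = (h/4 + 1/4)*(h - 5/4)*(h + 7/4)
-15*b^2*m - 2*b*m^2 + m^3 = m*(-5*b + m)*(3*b + m)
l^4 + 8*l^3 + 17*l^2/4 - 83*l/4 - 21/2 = (l - 3/2)*(l + 1/2)*(l + 2)*(l + 7)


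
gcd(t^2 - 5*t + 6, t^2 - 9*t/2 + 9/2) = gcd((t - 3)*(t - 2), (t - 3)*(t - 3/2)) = t - 3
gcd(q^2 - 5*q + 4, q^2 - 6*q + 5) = q - 1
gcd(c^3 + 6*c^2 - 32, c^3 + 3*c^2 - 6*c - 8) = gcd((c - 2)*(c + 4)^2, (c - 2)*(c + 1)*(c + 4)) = c^2 + 2*c - 8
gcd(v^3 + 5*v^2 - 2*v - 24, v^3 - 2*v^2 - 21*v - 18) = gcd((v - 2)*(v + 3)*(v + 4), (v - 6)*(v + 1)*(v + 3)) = v + 3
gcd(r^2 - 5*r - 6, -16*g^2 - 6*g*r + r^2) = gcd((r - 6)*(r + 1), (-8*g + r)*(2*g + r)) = 1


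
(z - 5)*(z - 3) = z^2 - 8*z + 15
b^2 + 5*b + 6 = (b + 2)*(b + 3)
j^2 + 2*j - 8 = (j - 2)*(j + 4)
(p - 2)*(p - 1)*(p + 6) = p^3 + 3*p^2 - 16*p + 12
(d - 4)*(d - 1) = d^2 - 5*d + 4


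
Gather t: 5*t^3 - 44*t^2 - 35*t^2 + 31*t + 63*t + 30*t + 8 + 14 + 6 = 5*t^3 - 79*t^2 + 124*t + 28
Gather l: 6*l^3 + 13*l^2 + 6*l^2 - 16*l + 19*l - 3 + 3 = 6*l^3 + 19*l^2 + 3*l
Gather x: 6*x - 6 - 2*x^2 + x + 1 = -2*x^2 + 7*x - 5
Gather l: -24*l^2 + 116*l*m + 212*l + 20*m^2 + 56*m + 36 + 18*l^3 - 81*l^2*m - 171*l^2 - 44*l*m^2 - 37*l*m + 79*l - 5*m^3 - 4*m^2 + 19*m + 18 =18*l^3 + l^2*(-81*m - 195) + l*(-44*m^2 + 79*m + 291) - 5*m^3 + 16*m^2 + 75*m + 54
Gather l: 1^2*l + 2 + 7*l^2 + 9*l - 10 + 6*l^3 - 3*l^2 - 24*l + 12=6*l^3 + 4*l^2 - 14*l + 4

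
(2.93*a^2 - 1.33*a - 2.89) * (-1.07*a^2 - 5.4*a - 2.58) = -3.1351*a^4 - 14.3989*a^3 + 2.7149*a^2 + 19.0374*a + 7.4562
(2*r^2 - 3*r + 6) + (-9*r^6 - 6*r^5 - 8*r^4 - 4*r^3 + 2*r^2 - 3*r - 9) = -9*r^6 - 6*r^5 - 8*r^4 - 4*r^3 + 4*r^2 - 6*r - 3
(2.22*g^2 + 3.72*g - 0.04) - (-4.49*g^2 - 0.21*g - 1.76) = 6.71*g^2 + 3.93*g + 1.72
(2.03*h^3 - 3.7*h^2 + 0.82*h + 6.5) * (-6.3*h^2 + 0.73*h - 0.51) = -12.789*h^5 + 24.7919*h^4 - 8.9023*h^3 - 38.4644*h^2 + 4.3268*h - 3.315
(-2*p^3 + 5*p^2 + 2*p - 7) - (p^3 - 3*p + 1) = -3*p^3 + 5*p^2 + 5*p - 8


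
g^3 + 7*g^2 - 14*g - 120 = (g - 4)*(g + 5)*(g + 6)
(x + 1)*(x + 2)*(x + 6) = x^3 + 9*x^2 + 20*x + 12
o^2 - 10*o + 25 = (o - 5)^2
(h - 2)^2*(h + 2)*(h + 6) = h^4 + 4*h^3 - 16*h^2 - 16*h + 48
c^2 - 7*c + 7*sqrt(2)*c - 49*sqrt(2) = (c - 7)*(c + 7*sqrt(2))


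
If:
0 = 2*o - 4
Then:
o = 2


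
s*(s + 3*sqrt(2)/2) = s^2 + 3*sqrt(2)*s/2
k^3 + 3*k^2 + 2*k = k*(k + 1)*(k + 2)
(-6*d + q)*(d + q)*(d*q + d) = -6*d^3*q - 6*d^3 - 5*d^2*q^2 - 5*d^2*q + d*q^3 + d*q^2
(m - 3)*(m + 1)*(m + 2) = m^3 - 7*m - 6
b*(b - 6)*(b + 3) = b^3 - 3*b^2 - 18*b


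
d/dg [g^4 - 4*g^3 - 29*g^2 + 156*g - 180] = 4*g^3 - 12*g^2 - 58*g + 156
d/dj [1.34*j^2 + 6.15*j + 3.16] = 2.68*j + 6.15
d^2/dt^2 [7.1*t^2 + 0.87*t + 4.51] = 14.2000000000000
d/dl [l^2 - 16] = 2*l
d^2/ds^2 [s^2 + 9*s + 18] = 2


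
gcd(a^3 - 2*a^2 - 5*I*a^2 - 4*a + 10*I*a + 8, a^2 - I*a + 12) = a - 4*I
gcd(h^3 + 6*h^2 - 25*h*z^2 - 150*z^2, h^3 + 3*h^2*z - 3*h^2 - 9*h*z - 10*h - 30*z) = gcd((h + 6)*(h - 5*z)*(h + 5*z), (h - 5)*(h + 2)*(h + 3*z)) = 1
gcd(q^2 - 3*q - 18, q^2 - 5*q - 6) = q - 6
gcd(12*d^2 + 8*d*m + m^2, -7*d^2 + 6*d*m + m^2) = 1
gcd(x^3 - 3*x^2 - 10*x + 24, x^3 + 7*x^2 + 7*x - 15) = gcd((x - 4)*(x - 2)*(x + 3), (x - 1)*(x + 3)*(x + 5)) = x + 3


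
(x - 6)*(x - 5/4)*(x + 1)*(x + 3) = x^4 - 13*x^3/4 - 37*x^2/2 + 33*x/4 + 45/2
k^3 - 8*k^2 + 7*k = k*(k - 7)*(k - 1)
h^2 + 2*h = h*(h + 2)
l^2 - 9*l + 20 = (l - 5)*(l - 4)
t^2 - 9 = (t - 3)*(t + 3)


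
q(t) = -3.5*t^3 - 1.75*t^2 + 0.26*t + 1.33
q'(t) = -10.5*t^2 - 3.5*t + 0.26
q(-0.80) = 1.79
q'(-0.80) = -3.66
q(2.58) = -69.76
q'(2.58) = -78.66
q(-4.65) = 314.19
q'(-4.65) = -210.50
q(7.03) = -1299.33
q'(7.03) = -543.26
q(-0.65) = 1.38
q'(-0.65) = -1.90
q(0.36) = 1.03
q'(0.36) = -2.36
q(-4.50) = 283.66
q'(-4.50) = -196.62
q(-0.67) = 1.42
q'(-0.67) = -2.11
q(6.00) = -816.11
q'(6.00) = -398.74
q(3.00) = -108.14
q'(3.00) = -104.74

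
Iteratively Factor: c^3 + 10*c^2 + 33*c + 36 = (c + 4)*(c^2 + 6*c + 9) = (c + 3)*(c + 4)*(c + 3)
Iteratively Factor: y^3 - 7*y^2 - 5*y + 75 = (y - 5)*(y^2 - 2*y - 15) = (y - 5)*(y + 3)*(y - 5)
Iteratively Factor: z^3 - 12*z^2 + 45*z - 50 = (z - 2)*(z^2 - 10*z + 25) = (z - 5)*(z - 2)*(z - 5)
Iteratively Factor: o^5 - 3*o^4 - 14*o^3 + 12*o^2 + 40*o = (o - 2)*(o^4 - o^3 - 16*o^2 - 20*o) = o*(o - 2)*(o^3 - o^2 - 16*o - 20) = o*(o - 5)*(o - 2)*(o^2 + 4*o + 4) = o*(o - 5)*(o - 2)*(o + 2)*(o + 2)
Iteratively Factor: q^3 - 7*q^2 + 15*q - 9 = (q - 3)*(q^2 - 4*q + 3) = (q - 3)^2*(q - 1)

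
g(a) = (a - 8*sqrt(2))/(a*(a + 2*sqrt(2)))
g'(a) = -(a - 8*sqrt(2))/(a*(a + 2*sqrt(2))^2) + 1/(a*(a + 2*sqrt(2))) - (a - 8*sqrt(2))/(a^2*(a + 2*sqrt(2)))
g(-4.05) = -3.11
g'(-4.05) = -3.11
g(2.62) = -0.61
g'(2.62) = 0.41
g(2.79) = -0.54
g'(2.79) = 0.36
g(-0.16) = 26.87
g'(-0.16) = 155.55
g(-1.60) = 6.57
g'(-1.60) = -1.75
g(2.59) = -0.62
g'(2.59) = 0.43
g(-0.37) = 12.84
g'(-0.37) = 28.39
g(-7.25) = -0.58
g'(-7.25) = -0.18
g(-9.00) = -0.37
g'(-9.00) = -0.08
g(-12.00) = -0.21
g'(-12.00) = -0.03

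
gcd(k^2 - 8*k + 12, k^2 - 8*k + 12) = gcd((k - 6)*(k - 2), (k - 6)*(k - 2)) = k^2 - 8*k + 12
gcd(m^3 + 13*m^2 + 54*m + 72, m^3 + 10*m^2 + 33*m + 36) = m^2 + 7*m + 12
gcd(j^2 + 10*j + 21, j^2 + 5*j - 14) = j + 7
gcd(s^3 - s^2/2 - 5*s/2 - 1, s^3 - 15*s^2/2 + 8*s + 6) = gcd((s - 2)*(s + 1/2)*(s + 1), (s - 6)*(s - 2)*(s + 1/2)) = s^2 - 3*s/2 - 1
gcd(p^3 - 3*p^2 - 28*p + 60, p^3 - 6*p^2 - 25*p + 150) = p^2 - p - 30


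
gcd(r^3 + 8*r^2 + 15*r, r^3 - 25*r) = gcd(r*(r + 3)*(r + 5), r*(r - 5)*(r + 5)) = r^2 + 5*r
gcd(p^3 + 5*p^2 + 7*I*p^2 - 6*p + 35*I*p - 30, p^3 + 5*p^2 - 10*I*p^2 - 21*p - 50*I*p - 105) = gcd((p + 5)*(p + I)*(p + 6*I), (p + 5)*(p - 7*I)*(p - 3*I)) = p + 5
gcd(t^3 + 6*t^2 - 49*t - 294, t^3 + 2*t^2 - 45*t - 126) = t^2 - t - 42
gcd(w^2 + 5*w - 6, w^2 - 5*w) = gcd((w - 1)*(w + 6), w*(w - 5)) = 1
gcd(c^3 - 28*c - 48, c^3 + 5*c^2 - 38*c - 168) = c^2 - 2*c - 24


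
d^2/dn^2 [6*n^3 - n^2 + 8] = 36*n - 2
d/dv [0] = 0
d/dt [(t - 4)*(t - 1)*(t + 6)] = 3*t^2 + 2*t - 26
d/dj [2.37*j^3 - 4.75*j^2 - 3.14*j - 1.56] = 7.11*j^2 - 9.5*j - 3.14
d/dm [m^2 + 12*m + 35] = 2*m + 12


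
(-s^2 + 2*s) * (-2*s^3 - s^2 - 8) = 2*s^5 - 3*s^4 - 2*s^3 + 8*s^2 - 16*s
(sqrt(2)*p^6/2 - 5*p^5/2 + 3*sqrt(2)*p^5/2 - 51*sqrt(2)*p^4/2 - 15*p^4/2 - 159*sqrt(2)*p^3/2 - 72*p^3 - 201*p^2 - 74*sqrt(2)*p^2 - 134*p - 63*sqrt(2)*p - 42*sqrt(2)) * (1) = sqrt(2)*p^6/2 - 5*p^5/2 + 3*sqrt(2)*p^5/2 - 51*sqrt(2)*p^4/2 - 15*p^4/2 - 159*sqrt(2)*p^3/2 - 72*p^3 - 201*p^2 - 74*sqrt(2)*p^2 - 134*p - 63*sqrt(2)*p - 42*sqrt(2)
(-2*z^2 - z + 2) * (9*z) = -18*z^3 - 9*z^2 + 18*z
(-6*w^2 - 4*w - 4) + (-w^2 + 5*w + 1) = -7*w^2 + w - 3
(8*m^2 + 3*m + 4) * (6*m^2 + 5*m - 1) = 48*m^4 + 58*m^3 + 31*m^2 + 17*m - 4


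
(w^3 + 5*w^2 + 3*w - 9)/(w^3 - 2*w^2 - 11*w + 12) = (w + 3)/(w - 4)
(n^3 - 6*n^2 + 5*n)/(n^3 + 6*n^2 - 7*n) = (n - 5)/(n + 7)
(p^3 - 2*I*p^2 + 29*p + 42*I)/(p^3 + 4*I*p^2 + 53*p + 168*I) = (p + 2*I)/(p + 8*I)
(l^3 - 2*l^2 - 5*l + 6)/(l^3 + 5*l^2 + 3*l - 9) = (l^2 - l - 6)/(l^2 + 6*l + 9)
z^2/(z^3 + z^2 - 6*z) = z/(z^2 + z - 6)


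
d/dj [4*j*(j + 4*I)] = 8*j + 16*I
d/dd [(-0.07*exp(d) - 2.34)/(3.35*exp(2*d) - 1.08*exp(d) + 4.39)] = (0.2345*exp(2*d) + 15.678*exp(d) - 2.8345)*exp(d)/(11.2225*exp(4*d) - 7.236*exp(3*d) + 30.5794*exp(2*d) - 9.4824*exp(d) + 19.2721)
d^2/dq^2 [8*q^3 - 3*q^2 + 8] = 48*q - 6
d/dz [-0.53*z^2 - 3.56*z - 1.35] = -1.06*z - 3.56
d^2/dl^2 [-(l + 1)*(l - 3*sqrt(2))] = -2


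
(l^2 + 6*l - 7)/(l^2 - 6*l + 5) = (l + 7)/(l - 5)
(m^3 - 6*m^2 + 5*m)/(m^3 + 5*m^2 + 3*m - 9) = m*(m - 5)/(m^2 + 6*m + 9)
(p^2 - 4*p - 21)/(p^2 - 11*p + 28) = (p + 3)/(p - 4)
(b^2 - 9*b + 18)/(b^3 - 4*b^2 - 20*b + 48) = (b - 3)/(b^2 + 2*b - 8)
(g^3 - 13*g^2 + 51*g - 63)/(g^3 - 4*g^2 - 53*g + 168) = (g^2 - 10*g + 21)/(g^2 - g - 56)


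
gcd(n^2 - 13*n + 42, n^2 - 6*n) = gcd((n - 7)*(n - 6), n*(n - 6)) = n - 6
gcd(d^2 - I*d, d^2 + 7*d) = d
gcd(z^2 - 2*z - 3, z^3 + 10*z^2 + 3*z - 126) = z - 3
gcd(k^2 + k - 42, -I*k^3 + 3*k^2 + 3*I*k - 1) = 1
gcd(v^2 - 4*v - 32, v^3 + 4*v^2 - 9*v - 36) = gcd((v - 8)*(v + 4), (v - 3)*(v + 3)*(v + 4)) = v + 4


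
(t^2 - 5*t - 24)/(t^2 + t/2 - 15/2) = 2*(t - 8)/(2*t - 5)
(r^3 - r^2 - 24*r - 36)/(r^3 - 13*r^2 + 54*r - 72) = (r^2 + 5*r + 6)/(r^2 - 7*r + 12)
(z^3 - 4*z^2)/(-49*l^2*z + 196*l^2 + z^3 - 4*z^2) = z^2/(-49*l^2 + z^2)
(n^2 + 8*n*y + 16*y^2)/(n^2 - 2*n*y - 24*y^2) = (-n - 4*y)/(-n + 6*y)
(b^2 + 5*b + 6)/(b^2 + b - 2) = (b + 3)/(b - 1)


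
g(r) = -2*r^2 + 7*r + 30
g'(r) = 7 - 4*r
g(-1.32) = 17.28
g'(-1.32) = 12.28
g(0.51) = 33.05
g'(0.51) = 4.96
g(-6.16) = -89.01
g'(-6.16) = 31.64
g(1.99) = 36.01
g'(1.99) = -0.96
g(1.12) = 35.33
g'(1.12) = 2.52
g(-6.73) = -107.70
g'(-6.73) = 33.92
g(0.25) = 31.62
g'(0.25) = 6.00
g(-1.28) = 17.76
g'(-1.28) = 12.12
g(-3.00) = -9.00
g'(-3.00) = 19.00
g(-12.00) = -342.00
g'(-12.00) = 55.00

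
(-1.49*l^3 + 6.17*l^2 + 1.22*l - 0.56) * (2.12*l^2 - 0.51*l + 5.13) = -3.1588*l^5 + 13.8403*l^4 - 8.204*l^3 + 29.8427*l^2 + 6.5442*l - 2.8728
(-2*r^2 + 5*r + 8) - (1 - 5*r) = -2*r^2 + 10*r + 7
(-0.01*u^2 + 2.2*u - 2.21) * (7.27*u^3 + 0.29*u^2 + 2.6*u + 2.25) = -0.0727*u^5 + 15.9911*u^4 - 15.4547*u^3 + 5.0566*u^2 - 0.796*u - 4.9725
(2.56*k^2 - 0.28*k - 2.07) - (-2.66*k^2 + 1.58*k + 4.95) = 5.22*k^2 - 1.86*k - 7.02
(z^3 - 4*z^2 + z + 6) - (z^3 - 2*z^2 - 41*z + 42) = -2*z^2 + 42*z - 36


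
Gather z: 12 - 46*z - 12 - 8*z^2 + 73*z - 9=-8*z^2 + 27*z - 9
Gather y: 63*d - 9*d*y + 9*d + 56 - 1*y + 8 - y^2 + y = -9*d*y + 72*d - y^2 + 64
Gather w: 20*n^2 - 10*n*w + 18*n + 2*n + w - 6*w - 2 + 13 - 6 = 20*n^2 + 20*n + w*(-10*n - 5) + 5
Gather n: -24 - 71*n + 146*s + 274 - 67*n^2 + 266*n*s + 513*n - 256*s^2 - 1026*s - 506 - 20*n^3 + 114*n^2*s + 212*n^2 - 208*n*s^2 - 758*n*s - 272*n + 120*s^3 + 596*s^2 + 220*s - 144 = -20*n^3 + n^2*(114*s + 145) + n*(-208*s^2 - 492*s + 170) + 120*s^3 + 340*s^2 - 660*s - 400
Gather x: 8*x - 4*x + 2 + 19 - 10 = 4*x + 11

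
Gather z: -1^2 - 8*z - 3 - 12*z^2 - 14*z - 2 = -12*z^2 - 22*z - 6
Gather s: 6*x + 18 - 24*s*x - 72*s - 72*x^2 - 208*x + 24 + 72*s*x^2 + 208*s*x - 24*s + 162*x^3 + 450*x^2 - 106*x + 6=s*(72*x^2 + 184*x - 96) + 162*x^3 + 378*x^2 - 308*x + 48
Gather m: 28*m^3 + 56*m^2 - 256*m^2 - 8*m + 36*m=28*m^3 - 200*m^2 + 28*m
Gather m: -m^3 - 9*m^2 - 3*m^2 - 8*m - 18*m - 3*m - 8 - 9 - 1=-m^3 - 12*m^2 - 29*m - 18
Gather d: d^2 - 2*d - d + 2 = d^2 - 3*d + 2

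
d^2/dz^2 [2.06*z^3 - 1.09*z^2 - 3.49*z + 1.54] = 12.36*z - 2.18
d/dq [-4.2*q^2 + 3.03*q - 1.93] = 3.03 - 8.4*q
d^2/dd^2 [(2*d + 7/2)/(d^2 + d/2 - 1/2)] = 2*((4*d + 1)^2*(4*d + 7) - 6*(4*d + 3)*(2*d^2 + d - 1))/(2*d^2 + d - 1)^3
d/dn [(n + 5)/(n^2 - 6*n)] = (-n^2 - 10*n + 30)/(n^2*(n^2 - 12*n + 36))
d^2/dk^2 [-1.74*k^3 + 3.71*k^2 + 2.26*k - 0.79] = 7.42 - 10.44*k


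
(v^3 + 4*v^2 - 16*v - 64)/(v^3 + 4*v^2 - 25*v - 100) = (v^2 - 16)/(v^2 - 25)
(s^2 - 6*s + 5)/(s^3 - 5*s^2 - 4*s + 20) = (s - 1)/(s^2 - 4)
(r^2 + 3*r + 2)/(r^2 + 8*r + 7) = (r + 2)/(r + 7)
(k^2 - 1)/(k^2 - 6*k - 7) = (k - 1)/(k - 7)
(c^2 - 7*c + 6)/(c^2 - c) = (c - 6)/c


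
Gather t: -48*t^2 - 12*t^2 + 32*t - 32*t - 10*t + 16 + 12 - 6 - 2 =-60*t^2 - 10*t + 20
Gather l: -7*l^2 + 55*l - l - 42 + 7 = -7*l^2 + 54*l - 35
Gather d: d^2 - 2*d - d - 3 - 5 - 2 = d^2 - 3*d - 10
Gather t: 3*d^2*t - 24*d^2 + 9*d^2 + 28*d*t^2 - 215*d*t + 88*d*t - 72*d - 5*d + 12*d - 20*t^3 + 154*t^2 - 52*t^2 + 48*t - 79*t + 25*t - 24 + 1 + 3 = -15*d^2 - 65*d - 20*t^3 + t^2*(28*d + 102) + t*(3*d^2 - 127*d - 6) - 20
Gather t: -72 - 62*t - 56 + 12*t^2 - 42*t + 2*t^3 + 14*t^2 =2*t^3 + 26*t^2 - 104*t - 128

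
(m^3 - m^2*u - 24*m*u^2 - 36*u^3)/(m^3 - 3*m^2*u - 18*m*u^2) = (m + 2*u)/m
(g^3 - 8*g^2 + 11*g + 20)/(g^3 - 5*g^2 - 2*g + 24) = (g^2 - 4*g - 5)/(g^2 - g - 6)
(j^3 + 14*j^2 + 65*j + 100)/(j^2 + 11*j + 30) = (j^2 + 9*j + 20)/(j + 6)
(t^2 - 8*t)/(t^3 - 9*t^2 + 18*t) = (t - 8)/(t^2 - 9*t + 18)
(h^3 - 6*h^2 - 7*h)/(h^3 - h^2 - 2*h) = (h - 7)/(h - 2)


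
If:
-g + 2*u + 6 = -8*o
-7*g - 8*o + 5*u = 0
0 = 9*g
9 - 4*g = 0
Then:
No Solution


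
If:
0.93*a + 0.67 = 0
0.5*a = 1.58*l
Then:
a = -0.72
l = -0.23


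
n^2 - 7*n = n*(n - 7)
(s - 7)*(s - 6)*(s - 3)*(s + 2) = s^4 - 14*s^3 + 49*s^2 + 36*s - 252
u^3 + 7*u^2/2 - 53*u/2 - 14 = (u - 4)*(u + 1/2)*(u + 7)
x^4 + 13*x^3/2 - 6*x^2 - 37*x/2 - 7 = (x - 2)*(x + 1/2)*(x + 1)*(x + 7)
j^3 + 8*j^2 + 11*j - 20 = (j - 1)*(j + 4)*(j + 5)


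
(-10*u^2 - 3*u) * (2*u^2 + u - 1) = -20*u^4 - 16*u^3 + 7*u^2 + 3*u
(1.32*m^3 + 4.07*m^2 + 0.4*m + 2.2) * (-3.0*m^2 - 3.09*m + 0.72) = -3.96*m^5 - 16.2888*m^4 - 12.8259*m^3 - 4.9056*m^2 - 6.51*m + 1.584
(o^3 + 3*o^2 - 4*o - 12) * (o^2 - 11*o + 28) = o^5 - 8*o^4 - 9*o^3 + 116*o^2 + 20*o - 336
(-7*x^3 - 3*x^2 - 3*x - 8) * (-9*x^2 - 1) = 63*x^5 + 27*x^4 + 34*x^3 + 75*x^2 + 3*x + 8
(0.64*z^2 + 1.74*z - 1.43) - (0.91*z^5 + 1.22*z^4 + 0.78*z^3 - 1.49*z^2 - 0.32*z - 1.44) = -0.91*z^5 - 1.22*z^4 - 0.78*z^3 + 2.13*z^2 + 2.06*z + 0.01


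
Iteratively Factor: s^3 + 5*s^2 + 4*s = (s)*(s^2 + 5*s + 4) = s*(s + 1)*(s + 4)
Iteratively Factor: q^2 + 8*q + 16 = (q + 4)*(q + 4)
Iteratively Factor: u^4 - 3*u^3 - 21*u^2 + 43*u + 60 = (u - 5)*(u^3 + 2*u^2 - 11*u - 12) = (u - 5)*(u + 4)*(u^2 - 2*u - 3) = (u - 5)*(u - 3)*(u + 4)*(u + 1)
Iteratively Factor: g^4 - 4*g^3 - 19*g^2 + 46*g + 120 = (g - 5)*(g^3 + g^2 - 14*g - 24) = (g - 5)*(g + 3)*(g^2 - 2*g - 8) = (g - 5)*(g - 4)*(g + 3)*(g + 2)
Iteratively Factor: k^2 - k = (k - 1)*(k)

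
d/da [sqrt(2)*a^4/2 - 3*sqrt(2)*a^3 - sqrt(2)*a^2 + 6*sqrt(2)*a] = sqrt(2)*(2*a^3 - 9*a^2 - 2*a + 6)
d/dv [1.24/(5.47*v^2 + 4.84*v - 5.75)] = (-13.5656*v - 6.0016)/(5.47*v^2 + 4.84*v - 5.75)^2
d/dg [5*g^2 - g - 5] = 10*g - 1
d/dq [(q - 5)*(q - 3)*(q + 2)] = 3*q^2 - 12*q - 1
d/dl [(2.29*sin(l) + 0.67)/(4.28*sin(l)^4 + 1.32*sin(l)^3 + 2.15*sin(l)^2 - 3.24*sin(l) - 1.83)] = -(29.4036*sin(l)^4 + 17.516*sin(l)^3 + 7.5767*sin(l)^2 + 2.881*sin(l) + 2.0199)*cos(l)/(4.28*sin(l)^4 + 1.32*sin(l)^3 + 2.15*sin(l)^2 - 3.24*sin(l) - 1.83)^2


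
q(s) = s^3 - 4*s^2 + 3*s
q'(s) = 3*s^2 - 8*s + 3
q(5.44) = 58.93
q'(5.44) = 48.26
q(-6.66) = -492.81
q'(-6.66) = 189.35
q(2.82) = -0.92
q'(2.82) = 4.30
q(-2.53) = -49.39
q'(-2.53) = 42.44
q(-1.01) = -8.14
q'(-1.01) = 14.14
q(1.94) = -1.93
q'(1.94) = -1.23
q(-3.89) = -131.06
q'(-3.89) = 79.52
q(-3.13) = -79.24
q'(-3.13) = 57.43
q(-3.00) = -72.00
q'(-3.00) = 54.00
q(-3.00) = -72.00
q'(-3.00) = 54.00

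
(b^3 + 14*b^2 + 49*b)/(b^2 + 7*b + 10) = b*(b^2 + 14*b + 49)/(b^2 + 7*b + 10)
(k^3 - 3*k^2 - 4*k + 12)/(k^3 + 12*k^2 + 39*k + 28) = (k^3 - 3*k^2 - 4*k + 12)/(k^3 + 12*k^2 + 39*k + 28)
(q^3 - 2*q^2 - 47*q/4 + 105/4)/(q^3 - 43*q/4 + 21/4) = (2*q - 5)/(2*q - 1)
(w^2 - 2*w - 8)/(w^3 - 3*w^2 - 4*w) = (w + 2)/(w*(w + 1))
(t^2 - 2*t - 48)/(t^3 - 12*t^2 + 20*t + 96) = (t + 6)/(t^2 - 4*t - 12)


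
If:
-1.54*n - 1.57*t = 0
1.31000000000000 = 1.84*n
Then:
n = 0.71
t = -0.70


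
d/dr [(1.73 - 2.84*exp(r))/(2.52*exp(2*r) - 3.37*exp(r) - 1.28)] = (7.1568*exp(2*r) - 8.7192*exp(r) + 9.4653)*exp(r)/(6.3504*exp(4*r) - 16.9848*exp(3*r) + 4.9057*exp(2*r) + 8.6272*exp(r) + 1.6384)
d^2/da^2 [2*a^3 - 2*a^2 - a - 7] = 12*a - 4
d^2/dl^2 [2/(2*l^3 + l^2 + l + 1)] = 4*(-(6*l + 1)*(2*l^3 + l^2 + l + 1) + (6*l^2 + 2*l + 1)^2)/(2*l^3 + l^2 + l + 1)^3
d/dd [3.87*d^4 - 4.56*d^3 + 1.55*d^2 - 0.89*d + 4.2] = 15.48*d^3 - 13.68*d^2 + 3.1*d - 0.89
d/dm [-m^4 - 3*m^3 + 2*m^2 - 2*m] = -4*m^3 - 9*m^2 + 4*m - 2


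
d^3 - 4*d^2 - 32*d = d*(d - 8)*(d + 4)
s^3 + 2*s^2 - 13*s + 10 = (s - 2)*(s - 1)*(s + 5)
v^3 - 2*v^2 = v^2*(v - 2)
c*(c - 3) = c^2 - 3*c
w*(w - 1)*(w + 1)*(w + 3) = w^4 + 3*w^3 - w^2 - 3*w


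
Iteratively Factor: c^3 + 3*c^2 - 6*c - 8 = (c + 1)*(c^2 + 2*c - 8) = (c - 2)*(c + 1)*(c + 4)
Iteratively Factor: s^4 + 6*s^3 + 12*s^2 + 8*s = (s + 2)*(s^3 + 4*s^2 + 4*s) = s*(s + 2)*(s^2 + 4*s + 4) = s*(s + 2)^2*(s + 2)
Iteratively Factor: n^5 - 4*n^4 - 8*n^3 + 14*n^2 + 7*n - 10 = (n + 2)*(n^4 - 6*n^3 + 4*n^2 + 6*n - 5) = (n - 1)*(n + 2)*(n^3 - 5*n^2 - n + 5) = (n - 1)*(n + 1)*(n + 2)*(n^2 - 6*n + 5) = (n - 5)*(n - 1)*(n + 1)*(n + 2)*(n - 1)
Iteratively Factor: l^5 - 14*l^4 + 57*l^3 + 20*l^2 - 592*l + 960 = (l + 3)*(l^4 - 17*l^3 + 108*l^2 - 304*l + 320) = (l - 4)*(l + 3)*(l^3 - 13*l^2 + 56*l - 80) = (l - 5)*(l - 4)*(l + 3)*(l^2 - 8*l + 16) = (l - 5)*(l - 4)^2*(l + 3)*(l - 4)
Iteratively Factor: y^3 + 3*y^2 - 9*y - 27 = (y - 3)*(y^2 + 6*y + 9) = (y - 3)*(y + 3)*(y + 3)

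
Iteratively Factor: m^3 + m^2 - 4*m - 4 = (m - 2)*(m^2 + 3*m + 2) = (m - 2)*(m + 2)*(m + 1)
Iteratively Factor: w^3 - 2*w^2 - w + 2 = (w - 1)*(w^2 - w - 2) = (w - 2)*(w - 1)*(w + 1)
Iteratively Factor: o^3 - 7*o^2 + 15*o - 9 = (o - 1)*(o^2 - 6*o + 9) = (o - 3)*(o - 1)*(o - 3)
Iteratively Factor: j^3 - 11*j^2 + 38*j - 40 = (j - 5)*(j^2 - 6*j + 8) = (j - 5)*(j - 4)*(j - 2)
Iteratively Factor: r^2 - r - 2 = (r - 2)*(r + 1)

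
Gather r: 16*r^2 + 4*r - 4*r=16*r^2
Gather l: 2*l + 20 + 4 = 2*l + 24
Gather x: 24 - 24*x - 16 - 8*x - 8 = -32*x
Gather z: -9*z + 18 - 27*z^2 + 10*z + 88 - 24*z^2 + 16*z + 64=-51*z^2 + 17*z + 170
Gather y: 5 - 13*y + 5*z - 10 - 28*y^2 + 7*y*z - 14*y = -28*y^2 + y*(7*z - 27) + 5*z - 5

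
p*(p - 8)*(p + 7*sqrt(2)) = p^3 - 8*p^2 + 7*sqrt(2)*p^2 - 56*sqrt(2)*p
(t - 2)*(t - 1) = t^2 - 3*t + 2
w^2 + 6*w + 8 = (w + 2)*(w + 4)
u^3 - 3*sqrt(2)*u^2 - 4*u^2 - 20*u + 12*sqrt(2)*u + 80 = (u - 4)*(u - 5*sqrt(2))*(u + 2*sqrt(2))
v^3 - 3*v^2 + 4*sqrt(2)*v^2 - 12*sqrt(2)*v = v*(v - 3)*(v + 4*sqrt(2))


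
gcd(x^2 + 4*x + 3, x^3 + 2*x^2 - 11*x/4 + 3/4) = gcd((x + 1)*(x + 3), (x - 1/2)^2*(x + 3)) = x + 3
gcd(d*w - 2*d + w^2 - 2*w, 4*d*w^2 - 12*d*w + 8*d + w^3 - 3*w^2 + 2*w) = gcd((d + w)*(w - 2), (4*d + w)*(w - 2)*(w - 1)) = w - 2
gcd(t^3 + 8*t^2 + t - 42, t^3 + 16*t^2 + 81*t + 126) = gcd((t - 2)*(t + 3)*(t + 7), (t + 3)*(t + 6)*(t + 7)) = t^2 + 10*t + 21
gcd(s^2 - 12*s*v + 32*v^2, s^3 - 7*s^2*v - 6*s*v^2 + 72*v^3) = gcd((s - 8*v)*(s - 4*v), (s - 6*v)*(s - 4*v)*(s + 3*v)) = s - 4*v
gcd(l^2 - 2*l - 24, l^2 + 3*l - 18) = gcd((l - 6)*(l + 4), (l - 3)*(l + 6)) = 1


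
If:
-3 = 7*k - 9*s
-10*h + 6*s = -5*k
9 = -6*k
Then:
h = -5/4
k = -3/2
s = -5/6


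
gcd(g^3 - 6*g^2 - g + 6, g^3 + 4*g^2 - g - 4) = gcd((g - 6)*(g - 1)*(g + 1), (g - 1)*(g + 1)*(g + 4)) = g^2 - 1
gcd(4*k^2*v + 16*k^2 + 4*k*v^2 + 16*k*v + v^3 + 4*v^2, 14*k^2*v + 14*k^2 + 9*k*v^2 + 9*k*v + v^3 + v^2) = 2*k + v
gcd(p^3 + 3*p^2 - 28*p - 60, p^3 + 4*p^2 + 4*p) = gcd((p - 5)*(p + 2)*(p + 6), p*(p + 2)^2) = p + 2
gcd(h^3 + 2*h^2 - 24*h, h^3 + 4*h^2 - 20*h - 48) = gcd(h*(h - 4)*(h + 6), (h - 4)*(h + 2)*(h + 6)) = h^2 + 2*h - 24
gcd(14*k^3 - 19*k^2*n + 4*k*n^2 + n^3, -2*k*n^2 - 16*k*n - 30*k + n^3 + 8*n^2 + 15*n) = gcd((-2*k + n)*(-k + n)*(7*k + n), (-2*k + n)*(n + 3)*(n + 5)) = 2*k - n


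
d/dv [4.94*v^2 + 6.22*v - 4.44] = 9.88*v + 6.22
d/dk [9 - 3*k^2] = -6*k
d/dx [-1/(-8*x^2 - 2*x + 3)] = 2*(-8*x - 1)/(8*x^2 + 2*x - 3)^2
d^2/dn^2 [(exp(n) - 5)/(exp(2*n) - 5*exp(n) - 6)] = (exp(4*n) - 15*exp(3*n) + 111*exp(2*n) - 275*exp(n) + 186)*exp(n)/(exp(6*n) - 15*exp(5*n) + 57*exp(4*n) + 55*exp(3*n) - 342*exp(2*n) - 540*exp(n) - 216)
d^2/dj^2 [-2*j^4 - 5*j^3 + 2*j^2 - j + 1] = -24*j^2 - 30*j + 4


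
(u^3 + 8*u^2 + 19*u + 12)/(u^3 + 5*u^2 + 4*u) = (u + 3)/u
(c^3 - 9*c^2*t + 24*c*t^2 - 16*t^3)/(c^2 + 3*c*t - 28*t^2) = (c^2 - 5*c*t + 4*t^2)/(c + 7*t)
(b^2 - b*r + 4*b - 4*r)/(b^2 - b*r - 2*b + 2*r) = (b + 4)/(b - 2)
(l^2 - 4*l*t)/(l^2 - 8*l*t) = (l - 4*t)/(l - 8*t)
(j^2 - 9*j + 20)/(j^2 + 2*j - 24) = (j - 5)/(j + 6)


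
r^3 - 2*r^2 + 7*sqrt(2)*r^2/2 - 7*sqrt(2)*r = r*(r - 2)*(r + 7*sqrt(2)/2)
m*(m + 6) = m^2 + 6*m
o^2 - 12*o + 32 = (o - 8)*(o - 4)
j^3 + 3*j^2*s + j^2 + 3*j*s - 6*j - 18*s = (j - 2)*(j + 3)*(j + 3*s)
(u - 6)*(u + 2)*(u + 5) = u^3 + u^2 - 32*u - 60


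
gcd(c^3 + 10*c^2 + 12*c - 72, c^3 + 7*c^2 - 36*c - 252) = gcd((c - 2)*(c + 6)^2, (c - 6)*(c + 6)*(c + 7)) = c + 6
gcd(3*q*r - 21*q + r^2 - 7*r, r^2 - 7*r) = r - 7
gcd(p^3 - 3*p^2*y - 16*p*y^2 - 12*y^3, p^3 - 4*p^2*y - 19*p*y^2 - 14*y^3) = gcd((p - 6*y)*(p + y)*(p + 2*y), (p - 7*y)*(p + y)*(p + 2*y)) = p^2 + 3*p*y + 2*y^2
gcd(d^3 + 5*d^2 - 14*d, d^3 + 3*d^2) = d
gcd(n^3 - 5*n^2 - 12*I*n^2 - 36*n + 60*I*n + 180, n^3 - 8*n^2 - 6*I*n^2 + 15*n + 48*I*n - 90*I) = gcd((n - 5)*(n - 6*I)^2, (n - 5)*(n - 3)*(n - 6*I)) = n^2 + n*(-5 - 6*I) + 30*I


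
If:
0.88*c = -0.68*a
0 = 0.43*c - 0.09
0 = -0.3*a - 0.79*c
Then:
No Solution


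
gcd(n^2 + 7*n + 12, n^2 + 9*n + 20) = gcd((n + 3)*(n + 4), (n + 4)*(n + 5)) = n + 4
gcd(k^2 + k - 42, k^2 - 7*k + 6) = k - 6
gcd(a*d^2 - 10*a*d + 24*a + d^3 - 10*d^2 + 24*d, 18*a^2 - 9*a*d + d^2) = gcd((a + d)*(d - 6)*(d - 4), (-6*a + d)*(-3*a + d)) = 1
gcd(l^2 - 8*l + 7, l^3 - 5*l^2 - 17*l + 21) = l^2 - 8*l + 7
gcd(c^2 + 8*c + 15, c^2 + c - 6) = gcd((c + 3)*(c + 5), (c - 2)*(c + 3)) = c + 3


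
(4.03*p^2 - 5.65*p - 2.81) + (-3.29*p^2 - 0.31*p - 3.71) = 0.74*p^2 - 5.96*p - 6.52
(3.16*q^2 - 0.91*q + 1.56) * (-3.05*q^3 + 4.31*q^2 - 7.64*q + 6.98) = -9.638*q^5 + 16.3951*q^4 - 32.8225*q^3 + 35.7328*q^2 - 18.2702*q + 10.8888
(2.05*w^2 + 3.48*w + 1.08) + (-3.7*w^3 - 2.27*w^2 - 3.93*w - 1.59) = -3.7*w^3 - 0.22*w^2 - 0.45*w - 0.51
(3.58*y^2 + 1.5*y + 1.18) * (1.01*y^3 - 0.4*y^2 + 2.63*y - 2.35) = 3.6158*y^5 + 0.083*y^4 + 10.0072*y^3 - 4.94*y^2 - 0.421600000000001*y - 2.773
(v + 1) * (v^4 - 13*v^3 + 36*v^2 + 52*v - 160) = v^5 - 12*v^4 + 23*v^3 + 88*v^2 - 108*v - 160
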